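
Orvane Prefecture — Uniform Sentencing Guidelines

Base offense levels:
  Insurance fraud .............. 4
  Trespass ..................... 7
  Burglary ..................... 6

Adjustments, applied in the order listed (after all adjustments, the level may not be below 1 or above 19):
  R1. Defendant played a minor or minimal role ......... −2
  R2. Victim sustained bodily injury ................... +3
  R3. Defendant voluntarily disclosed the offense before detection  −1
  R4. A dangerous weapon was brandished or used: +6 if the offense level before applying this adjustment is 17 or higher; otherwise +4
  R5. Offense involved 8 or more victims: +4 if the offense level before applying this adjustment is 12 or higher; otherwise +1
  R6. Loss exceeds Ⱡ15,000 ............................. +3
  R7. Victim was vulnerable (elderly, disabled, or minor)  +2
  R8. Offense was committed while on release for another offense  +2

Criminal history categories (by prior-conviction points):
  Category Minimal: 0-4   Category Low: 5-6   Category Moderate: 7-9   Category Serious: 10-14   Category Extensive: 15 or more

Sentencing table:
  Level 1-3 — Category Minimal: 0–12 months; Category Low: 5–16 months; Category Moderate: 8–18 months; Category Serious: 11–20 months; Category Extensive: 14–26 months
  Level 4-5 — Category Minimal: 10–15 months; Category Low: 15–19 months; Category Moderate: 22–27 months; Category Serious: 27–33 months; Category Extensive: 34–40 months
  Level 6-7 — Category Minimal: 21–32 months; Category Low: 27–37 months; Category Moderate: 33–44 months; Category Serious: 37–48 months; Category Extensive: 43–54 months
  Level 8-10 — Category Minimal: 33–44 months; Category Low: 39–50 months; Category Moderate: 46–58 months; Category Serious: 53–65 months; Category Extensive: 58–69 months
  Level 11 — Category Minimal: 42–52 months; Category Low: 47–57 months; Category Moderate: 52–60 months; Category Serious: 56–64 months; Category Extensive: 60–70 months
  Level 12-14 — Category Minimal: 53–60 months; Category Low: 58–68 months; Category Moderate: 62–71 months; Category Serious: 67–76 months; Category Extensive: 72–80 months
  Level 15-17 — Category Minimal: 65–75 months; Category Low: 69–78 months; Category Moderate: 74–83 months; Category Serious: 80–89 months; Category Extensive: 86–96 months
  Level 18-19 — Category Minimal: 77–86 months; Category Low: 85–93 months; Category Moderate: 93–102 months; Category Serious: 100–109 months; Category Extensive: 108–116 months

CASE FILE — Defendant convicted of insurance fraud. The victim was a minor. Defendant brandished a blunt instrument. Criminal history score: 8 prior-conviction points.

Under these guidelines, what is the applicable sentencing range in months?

46-58 months

Base offense level for insurance fraud: 4.
R1 does not apply.
R4 applies (level before this adjustment is 4 < 17, so +4): 4 + 4 = 8.
R7 applies: 8 + 2 = 10.
R8 does not apply.
Final offense level: 10.
Criminal history: 8 prior points → Category Moderate (7-9).
Level 10 falls in the 8-10 band.
Grid: Level 8-10 × Category Moderate = 46-58 months.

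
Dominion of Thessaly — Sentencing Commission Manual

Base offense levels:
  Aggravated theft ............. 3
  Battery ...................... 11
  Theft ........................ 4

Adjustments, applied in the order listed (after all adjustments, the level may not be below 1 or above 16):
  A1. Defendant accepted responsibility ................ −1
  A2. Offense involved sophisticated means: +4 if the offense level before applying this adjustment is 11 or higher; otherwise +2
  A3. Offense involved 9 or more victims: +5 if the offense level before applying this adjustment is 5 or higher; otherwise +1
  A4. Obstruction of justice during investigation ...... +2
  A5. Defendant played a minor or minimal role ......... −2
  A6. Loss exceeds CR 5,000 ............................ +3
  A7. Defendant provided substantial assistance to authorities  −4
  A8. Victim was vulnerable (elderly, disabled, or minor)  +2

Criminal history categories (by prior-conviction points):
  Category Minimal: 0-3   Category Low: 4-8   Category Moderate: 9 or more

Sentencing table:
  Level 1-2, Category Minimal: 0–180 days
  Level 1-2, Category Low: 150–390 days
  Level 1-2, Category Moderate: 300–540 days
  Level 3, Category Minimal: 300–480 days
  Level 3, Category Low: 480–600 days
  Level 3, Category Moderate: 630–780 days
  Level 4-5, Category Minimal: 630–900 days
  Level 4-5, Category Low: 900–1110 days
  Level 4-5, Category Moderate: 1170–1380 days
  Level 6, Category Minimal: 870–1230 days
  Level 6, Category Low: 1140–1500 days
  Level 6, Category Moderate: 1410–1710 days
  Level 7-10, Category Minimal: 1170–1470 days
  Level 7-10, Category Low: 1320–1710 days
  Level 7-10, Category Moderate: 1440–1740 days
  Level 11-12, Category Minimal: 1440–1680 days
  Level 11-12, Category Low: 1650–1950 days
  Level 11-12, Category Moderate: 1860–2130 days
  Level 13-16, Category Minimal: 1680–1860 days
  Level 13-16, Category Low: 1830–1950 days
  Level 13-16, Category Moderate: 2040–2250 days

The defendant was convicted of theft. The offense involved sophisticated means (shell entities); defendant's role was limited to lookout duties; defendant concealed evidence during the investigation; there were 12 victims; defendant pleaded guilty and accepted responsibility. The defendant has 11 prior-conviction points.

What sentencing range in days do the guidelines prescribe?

Base offense level for theft: 4.
A1 applies: 4 − 1 = 3.
A2 applies (level before this adjustment is 3 < 11, so +2): 3 + 2 = 5.
A3 applies (level before this adjustment is 5 ≥ 5, so +5): 5 + 5 = 10.
A4 applies: 10 + 2 = 12.
A5 applies: 12 − 2 = 10.
A7 does not apply.
A8 does not apply.
Final offense level: 10.
Criminal history: 11 prior points → Category Moderate (9+).
Level 10 falls in the 7-10 band.
Grid: Level 7-10 × Category Moderate = 1440-1740 days.

1440-1740 days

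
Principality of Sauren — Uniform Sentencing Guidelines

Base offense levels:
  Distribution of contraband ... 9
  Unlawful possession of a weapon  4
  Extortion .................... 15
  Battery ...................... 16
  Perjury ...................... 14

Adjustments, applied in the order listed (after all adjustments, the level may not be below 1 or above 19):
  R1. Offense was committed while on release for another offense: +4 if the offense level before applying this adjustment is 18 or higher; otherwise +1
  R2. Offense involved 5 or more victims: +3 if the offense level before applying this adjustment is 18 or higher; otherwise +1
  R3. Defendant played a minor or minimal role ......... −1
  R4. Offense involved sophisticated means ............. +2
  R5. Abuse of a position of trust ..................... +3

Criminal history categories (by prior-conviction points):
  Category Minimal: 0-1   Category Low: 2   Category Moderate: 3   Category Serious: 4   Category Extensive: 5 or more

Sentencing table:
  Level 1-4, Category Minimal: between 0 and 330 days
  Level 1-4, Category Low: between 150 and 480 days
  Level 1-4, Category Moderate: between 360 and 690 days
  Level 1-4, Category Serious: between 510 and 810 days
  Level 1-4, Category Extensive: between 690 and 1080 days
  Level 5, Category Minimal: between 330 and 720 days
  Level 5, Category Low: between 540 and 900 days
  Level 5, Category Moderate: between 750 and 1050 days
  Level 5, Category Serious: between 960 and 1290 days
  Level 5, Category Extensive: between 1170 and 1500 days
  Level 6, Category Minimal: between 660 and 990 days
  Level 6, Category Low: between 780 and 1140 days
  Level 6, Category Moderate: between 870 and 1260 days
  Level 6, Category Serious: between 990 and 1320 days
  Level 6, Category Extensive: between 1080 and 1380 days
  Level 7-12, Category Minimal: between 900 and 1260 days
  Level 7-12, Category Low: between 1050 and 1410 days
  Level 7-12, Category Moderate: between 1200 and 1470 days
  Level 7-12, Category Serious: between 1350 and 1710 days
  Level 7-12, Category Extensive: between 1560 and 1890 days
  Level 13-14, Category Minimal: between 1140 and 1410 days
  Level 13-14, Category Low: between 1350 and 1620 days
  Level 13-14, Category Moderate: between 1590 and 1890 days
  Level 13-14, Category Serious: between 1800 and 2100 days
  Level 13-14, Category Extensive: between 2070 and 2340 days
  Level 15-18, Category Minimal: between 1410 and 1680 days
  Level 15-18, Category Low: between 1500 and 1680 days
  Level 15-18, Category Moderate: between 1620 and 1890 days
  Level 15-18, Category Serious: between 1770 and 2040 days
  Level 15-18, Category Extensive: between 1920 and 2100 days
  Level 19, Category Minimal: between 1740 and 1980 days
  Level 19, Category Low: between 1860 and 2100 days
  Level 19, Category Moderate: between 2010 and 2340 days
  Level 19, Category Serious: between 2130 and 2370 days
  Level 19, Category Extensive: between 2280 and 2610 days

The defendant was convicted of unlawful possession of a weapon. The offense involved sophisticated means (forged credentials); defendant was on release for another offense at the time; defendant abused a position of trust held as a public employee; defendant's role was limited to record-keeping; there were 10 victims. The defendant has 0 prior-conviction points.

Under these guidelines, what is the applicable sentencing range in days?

Base offense level for unlawful possession of a weapon: 4.
R1 applies (level before this adjustment is 4 < 18, so +1): 4 + 1 = 5.
R2 applies (level before this adjustment is 5 < 18, so +1): 5 + 1 = 6.
R3 applies: 6 − 1 = 5.
R4 applies: 5 + 2 = 7.
R5 applies: 7 + 3 = 10.
Final offense level: 10.
Criminal history: 0 prior points → Category Minimal (0-1).
Level 10 falls in the 7-12 band.
Grid: Level 7-12 × Category Minimal = 900-1260 days.

900-1260 days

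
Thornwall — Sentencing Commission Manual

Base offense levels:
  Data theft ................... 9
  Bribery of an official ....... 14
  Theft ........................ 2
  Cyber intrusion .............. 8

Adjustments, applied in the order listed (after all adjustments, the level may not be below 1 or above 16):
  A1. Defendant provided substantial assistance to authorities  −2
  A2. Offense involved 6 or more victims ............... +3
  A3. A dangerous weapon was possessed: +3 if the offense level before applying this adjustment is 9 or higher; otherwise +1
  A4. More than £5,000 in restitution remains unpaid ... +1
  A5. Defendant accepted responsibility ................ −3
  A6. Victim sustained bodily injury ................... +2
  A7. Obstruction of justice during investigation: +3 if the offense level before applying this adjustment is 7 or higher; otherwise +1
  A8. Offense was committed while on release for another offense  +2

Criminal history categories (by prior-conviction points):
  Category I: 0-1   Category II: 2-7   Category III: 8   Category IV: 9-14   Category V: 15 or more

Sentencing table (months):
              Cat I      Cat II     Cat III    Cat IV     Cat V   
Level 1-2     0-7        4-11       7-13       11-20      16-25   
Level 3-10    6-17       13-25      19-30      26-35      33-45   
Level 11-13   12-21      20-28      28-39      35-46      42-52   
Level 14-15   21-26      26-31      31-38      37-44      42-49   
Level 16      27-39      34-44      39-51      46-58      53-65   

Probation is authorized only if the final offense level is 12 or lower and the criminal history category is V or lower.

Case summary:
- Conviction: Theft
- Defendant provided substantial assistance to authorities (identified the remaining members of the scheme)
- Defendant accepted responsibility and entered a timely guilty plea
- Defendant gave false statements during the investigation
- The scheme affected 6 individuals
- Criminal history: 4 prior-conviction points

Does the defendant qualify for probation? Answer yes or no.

Yes

Base offense level for theft: 2.
A1 applies: 2 − 2 = 0.
A2 applies: 0 + 3 = 3.
A4 does not apply.
A5 applies: 3 − 3 = 0.
A7 applies (level before this adjustment is 0 < 7, so +1): 0 + 1 = 1.
Final offense level: 1.
Criminal history: 4 prior points → Category II (2-7).
Level 1 falls in the 1-2 band.
Grid: Level 1-2 × Category II = 4-11 months.
Probation check: level 1 ≤ 12 and category II ≤ V → eligible.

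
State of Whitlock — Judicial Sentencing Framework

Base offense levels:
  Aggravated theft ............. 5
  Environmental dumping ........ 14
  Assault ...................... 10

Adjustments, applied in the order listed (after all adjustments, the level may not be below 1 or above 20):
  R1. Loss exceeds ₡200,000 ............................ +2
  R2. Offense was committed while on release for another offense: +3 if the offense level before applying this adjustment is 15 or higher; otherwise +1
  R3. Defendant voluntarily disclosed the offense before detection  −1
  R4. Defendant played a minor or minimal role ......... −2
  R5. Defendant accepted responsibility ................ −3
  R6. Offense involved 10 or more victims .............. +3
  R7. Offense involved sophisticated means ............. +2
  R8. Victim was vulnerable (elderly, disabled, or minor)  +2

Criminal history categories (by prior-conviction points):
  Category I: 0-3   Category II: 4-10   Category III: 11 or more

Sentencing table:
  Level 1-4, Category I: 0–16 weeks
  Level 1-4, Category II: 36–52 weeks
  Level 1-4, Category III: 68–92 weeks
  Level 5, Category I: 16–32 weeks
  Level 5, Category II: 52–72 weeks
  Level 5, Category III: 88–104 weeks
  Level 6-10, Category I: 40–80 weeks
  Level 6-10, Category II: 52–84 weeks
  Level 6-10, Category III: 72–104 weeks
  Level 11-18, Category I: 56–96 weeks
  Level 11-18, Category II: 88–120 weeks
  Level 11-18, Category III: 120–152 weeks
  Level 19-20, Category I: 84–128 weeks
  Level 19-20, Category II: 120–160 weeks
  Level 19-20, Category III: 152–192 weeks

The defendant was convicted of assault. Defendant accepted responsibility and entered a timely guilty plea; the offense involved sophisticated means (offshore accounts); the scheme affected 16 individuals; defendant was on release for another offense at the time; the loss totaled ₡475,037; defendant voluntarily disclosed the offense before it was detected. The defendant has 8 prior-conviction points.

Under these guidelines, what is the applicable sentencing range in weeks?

88-120 weeks

Base offense level for assault: 10.
R1 applies: 10 + 2 = 12.
R2 applies (level before this adjustment is 12 < 15, so +1): 12 + 1 = 13.
R3 applies: 13 − 1 = 12.
R4 does not apply.
R5 applies: 12 − 3 = 9.
R6 applies: 9 + 3 = 12.
R7 applies: 12 + 2 = 14.
R8 does not apply.
Final offense level: 14.
Criminal history: 8 prior points → Category II (4-10).
Level 14 falls in the 11-18 band.
Grid: Level 11-18 × Category II = 88-120 weeks.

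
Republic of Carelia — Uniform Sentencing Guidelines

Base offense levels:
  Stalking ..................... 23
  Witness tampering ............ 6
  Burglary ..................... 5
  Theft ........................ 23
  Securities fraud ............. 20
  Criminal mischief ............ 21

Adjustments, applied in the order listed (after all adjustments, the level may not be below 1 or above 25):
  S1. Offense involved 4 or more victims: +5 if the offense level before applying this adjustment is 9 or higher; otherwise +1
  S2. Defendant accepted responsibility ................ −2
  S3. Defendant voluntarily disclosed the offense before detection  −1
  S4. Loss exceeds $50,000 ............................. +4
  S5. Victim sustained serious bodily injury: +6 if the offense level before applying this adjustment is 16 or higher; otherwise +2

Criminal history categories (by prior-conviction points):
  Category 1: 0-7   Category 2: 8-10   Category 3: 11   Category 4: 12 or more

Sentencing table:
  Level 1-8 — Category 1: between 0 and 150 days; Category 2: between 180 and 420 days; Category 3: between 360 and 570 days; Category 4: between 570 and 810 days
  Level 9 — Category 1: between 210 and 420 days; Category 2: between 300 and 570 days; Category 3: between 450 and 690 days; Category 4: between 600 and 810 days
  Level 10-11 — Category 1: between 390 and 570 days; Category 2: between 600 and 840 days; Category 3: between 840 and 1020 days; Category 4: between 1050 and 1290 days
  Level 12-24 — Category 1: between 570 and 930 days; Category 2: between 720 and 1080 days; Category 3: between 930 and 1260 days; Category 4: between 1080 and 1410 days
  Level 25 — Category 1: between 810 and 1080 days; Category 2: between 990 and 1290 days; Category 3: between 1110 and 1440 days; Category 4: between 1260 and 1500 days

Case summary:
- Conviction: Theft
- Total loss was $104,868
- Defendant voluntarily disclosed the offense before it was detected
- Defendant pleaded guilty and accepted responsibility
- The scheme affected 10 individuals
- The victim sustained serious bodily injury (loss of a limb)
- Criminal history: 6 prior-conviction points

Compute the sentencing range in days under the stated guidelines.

Base offense level for theft: 23.
S1 applies (level before this adjustment is 23 ≥ 9, so +5): 23 + 5 = 28.
S2 applies: 28 − 2 = 26.
S3 applies: 26 − 1 = 25.
S4 applies: 25 + 4 = 29.
S5 applies (level before this adjustment is 29 ≥ 16, so +6): 29 + 6 = 35.
Level 35 exceeds the maximum of 25; capped at 25.
Final offense level: 25.
Criminal history: 6 prior points → Category 1 (0-7).
Level 25 falls in the 25 band.
Grid: Level 25 × Category 1 = 810-1080 days.

810-1080 days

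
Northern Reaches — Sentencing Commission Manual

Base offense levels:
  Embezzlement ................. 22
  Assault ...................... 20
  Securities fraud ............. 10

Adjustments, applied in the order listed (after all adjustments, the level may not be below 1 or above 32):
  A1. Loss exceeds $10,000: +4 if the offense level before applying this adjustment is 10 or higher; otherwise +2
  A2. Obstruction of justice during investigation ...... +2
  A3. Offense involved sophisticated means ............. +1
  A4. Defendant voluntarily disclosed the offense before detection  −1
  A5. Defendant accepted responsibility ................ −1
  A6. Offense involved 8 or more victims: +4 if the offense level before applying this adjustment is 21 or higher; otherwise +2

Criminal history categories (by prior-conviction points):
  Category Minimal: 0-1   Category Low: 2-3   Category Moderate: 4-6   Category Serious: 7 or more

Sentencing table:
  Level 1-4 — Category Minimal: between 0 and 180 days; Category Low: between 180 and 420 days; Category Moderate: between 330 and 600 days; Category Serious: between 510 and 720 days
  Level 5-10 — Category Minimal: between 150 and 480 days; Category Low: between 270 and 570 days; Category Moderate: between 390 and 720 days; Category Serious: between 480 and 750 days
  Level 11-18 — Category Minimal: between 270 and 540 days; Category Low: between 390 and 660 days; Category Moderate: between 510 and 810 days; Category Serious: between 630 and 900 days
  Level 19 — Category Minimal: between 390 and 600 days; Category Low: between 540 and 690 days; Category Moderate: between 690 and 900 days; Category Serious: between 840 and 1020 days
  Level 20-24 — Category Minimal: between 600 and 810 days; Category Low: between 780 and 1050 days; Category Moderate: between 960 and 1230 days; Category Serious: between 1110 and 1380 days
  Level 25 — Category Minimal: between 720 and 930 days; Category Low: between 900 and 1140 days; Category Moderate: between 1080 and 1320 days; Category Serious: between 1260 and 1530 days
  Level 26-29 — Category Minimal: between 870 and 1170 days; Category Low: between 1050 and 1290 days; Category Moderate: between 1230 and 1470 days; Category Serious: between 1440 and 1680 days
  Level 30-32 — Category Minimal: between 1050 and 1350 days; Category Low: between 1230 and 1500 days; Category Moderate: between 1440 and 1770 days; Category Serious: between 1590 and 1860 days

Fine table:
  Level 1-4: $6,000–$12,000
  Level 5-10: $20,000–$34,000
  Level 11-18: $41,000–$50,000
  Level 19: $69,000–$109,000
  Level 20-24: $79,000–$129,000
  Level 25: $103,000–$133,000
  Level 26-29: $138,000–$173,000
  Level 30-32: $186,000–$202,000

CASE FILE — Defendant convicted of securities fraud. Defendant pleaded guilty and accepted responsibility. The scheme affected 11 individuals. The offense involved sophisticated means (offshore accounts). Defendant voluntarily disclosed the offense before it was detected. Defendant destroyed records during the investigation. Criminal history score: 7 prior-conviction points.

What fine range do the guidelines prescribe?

Base offense level for securities fraud: 10.
A1 does not apply.
A2 applies: 10 + 2 = 12.
A3 applies: 12 + 1 = 13.
A4 applies: 13 − 1 = 12.
A5 applies: 12 − 1 = 11.
A6 applies (level before this adjustment is 11 < 21, so +2): 11 + 2 = 13.
Final offense level: 13.
Level 13 falls in the 11-18 band.
Fine table: Level 11-18 → $41,000–$50,000.

$41,000–$50,000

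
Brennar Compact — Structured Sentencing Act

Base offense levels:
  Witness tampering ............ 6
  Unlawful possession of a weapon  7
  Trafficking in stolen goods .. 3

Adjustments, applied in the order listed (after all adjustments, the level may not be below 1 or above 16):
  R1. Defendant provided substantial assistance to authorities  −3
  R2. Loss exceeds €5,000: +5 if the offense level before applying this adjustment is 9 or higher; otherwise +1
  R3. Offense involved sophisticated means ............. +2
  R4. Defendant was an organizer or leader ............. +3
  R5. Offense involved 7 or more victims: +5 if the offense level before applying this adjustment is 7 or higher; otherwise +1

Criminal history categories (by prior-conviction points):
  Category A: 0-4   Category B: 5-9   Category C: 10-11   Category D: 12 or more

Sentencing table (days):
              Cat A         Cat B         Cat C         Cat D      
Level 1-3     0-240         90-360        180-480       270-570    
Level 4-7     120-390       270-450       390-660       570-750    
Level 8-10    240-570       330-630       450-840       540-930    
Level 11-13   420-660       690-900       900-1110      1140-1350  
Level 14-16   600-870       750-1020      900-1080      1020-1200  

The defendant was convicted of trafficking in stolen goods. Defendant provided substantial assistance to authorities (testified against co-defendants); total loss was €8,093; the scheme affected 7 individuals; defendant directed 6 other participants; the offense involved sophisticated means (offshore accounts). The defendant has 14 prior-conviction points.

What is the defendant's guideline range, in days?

Base offense level for trafficking in stolen goods: 3.
R1 applies: 3 − 3 = 0.
R2 applies (level before this adjustment is 0 < 9, so +1): 0 + 1 = 1.
R3 applies: 1 + 2 = 3.
R4 applies: 3 + 3 = 6.
R5 applies (level before this adjustment is 6 < 7, so +1): 6 + 1 = 7.
Final offense level: 7.
Criminal history: 14 prior points → Category D (12+).
Level 7 falls in the 4-7 band.
Grid: Level 4-7 × Category D = 570-750 days.

570-750 days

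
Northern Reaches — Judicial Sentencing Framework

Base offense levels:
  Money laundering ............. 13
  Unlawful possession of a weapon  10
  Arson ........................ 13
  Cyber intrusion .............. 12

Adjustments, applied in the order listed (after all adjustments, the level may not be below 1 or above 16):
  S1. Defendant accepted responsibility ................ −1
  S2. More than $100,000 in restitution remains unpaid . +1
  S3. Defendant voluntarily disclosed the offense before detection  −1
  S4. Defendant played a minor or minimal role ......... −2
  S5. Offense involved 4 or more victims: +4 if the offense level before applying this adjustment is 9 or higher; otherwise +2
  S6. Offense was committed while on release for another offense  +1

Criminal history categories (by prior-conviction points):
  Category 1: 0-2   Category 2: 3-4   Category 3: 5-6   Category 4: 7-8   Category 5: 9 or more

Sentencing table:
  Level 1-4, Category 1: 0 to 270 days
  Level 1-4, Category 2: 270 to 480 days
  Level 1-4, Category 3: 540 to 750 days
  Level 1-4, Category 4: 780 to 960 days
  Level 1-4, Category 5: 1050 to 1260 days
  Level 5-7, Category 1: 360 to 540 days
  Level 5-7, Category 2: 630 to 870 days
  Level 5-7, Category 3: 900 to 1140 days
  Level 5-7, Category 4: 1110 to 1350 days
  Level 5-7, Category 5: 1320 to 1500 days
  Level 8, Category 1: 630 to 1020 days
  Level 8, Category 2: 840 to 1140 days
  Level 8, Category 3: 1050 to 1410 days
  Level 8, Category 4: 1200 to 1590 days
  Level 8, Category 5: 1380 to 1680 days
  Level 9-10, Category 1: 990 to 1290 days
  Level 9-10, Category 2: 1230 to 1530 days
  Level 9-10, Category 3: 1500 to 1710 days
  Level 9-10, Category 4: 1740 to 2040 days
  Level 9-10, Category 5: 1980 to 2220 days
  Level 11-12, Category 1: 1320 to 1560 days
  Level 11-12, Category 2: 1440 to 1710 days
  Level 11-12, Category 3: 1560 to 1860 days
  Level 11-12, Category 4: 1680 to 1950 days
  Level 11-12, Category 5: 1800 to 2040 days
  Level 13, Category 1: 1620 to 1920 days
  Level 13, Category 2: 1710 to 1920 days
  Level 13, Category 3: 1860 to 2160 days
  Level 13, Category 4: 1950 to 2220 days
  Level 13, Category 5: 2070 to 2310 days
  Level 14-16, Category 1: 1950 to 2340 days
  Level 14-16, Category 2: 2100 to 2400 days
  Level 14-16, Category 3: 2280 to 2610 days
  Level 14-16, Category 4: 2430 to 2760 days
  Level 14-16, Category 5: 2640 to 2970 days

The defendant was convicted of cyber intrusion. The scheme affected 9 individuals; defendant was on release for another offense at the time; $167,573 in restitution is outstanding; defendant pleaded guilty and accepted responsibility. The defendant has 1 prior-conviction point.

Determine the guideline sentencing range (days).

Base offense level for cyber intrusion: 12.
S1 applies: 12 − 1 = 11.
S2 applies: 11 + 1 = 12.
S3 does not apply.
S5 applies (level before this adjustment is 12 ≥ 9, so +4): 12 + 4 = 16.
S6 applies: 16 + 1 = 17.
Level 17 exceeds the maximum of 16; capped at 16.
Final offense level: 16.
Criminal history: 1 prior point → Category 1 (0-2).
Level 16 falls in the 14-16 band.
Grid: Level 14-16 × Category 1 = 1950-2340 days.

1950-2340 days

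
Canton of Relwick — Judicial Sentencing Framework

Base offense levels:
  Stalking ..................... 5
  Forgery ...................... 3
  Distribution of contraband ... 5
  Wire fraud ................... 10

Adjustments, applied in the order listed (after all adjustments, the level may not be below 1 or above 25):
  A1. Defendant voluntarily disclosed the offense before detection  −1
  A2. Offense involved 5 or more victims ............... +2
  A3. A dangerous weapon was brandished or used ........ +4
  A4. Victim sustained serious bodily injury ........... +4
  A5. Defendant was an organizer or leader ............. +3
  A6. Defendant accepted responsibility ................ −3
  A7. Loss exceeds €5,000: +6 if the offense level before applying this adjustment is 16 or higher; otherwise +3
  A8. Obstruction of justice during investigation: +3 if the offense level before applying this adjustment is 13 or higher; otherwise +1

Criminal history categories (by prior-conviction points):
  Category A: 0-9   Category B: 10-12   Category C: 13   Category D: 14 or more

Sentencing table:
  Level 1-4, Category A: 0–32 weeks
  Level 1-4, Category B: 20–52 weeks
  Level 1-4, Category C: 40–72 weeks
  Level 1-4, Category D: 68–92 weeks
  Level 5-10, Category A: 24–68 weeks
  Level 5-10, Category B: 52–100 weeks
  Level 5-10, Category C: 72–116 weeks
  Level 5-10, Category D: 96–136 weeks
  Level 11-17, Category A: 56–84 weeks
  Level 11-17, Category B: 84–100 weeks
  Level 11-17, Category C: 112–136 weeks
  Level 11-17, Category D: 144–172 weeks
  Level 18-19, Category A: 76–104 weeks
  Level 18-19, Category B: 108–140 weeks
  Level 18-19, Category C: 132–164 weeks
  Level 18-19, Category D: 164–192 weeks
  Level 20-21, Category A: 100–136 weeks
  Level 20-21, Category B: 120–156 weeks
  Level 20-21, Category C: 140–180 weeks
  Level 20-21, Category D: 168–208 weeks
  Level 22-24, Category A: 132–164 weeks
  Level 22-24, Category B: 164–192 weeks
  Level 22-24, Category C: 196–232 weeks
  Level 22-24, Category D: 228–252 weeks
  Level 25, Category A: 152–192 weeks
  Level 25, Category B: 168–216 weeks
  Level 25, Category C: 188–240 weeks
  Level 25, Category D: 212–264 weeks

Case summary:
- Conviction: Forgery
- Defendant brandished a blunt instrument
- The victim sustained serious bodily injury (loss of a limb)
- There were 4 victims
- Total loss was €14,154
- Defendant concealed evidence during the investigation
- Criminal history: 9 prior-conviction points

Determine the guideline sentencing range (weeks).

Base offense level for forgery: 3.
A3 applies: 3 + 4 = 7.
A4 applies: 7 + 4 = 11.
A7 applies (level before this adjustment is 11 < 16, so +3): 11 + 3 = 14.
A8 applies (level before this adjustment is 14 ≥ 13, so +3): 14 + 3 = 17.
Final offense level: 17.
Criminal history: 9 prior points → Category A (0-9).
Level 17 falls in the 11-17 band.
Grid: Level 11-17 × Category A = 56-84 weeks.

56-84 weeks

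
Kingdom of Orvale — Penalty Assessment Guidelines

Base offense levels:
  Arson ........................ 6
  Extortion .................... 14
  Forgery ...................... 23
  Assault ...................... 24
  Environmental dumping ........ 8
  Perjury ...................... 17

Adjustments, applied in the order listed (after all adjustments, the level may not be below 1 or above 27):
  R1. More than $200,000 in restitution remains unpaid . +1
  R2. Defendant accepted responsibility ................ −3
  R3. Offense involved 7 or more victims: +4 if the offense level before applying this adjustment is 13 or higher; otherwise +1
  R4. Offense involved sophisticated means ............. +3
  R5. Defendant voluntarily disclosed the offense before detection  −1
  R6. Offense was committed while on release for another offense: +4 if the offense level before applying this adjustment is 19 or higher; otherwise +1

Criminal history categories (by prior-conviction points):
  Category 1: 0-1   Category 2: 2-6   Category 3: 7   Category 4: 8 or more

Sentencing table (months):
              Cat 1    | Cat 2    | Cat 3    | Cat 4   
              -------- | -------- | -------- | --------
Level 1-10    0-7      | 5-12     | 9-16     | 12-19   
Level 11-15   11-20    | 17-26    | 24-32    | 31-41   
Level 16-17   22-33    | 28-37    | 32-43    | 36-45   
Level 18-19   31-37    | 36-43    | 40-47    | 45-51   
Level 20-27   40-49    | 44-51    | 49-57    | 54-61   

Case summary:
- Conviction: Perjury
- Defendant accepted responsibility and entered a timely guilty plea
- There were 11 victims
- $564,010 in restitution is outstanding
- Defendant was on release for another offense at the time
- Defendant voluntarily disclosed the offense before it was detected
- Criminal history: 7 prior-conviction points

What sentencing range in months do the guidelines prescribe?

40-47 months

Base offense level for perjury: 17.
R1 applies: 17 + 1 = 18.
R2 applies: 18 − 3 = 15.
R3 applies (level before this adjustment is 15 ≥ 13, so +4): 15 + 4 = 19.
R5 applies: 19 − 1 = 18.
R6 applies (level before this adjustment is 18 < 19, so +1): 18 + 1 = 19.
Final offense level: 19.
Criminal history: 7 prior points → Category 3 (7).
Level 19 falls in the 18-19 band.
Grid: Level 18-19 × Category 3 = 40-47 months.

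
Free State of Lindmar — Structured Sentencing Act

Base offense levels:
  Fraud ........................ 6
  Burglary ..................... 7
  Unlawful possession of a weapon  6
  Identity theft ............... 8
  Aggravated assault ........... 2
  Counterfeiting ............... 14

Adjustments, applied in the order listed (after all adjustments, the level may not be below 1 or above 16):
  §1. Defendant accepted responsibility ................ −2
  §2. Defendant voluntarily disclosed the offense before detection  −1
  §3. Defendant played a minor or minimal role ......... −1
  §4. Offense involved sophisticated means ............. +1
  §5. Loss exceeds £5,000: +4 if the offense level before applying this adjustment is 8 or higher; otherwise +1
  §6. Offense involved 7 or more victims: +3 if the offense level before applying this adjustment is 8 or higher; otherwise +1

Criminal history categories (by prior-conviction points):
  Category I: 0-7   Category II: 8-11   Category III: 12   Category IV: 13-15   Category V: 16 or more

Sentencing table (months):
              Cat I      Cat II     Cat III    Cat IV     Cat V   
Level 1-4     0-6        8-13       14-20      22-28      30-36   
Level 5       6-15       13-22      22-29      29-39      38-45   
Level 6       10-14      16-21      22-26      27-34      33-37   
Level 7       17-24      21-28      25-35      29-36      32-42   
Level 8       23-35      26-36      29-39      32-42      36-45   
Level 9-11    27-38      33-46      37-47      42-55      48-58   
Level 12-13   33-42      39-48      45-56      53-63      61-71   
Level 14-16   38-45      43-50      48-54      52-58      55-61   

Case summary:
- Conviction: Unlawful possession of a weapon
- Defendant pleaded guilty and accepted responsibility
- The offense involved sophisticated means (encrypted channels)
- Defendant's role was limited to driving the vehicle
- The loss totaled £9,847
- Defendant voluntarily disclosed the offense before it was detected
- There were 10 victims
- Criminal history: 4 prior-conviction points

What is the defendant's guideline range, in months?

6-15 months

Base offense level for unlawful possession of a weapon: 6.
§1 applies: 6 − 2 = 4.
§2 applies: 4 − 1 = 3.
§3 applies: 3 − 1 = 2.
§4 applies: 2 + 1 = 3.
§5 applies (level before this adjustment is 3 < 8, so +1): 3 + 1 = 4.
§6 applies (level before this adjustment is 4 < 8, so +1): 4 + 1 = 5.
Final offense level: 5.
Criminal history: 4 prior points → Category I (0-7).
Level 5 falls in the 5 band.
Grid: Level 5 × Category I = 6-15 months.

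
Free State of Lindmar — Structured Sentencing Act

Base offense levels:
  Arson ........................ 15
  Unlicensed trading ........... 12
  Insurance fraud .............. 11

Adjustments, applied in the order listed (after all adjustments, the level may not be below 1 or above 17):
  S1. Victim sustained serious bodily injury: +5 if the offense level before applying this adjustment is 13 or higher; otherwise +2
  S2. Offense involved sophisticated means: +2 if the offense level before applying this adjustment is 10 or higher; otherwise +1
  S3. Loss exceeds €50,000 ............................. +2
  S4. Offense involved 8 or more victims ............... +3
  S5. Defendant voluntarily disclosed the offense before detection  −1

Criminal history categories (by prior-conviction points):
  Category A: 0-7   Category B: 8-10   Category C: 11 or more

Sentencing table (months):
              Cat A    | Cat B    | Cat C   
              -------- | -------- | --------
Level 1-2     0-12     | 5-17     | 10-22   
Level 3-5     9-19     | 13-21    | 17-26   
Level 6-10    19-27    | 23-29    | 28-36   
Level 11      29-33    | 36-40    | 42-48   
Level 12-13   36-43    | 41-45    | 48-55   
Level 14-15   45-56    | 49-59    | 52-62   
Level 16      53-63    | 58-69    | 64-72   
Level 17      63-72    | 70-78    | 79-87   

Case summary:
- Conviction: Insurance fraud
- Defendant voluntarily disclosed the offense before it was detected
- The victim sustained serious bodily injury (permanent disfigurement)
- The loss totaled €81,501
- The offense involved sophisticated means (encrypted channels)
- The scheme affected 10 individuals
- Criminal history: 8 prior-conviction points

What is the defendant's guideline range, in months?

Base offense level for insurance fraud: 11.
S1 applies (level before this adjustment is 11 < 13, so +2): 11 + 2 = 13.
S2 applies (level before this adjustment is 13 ≥ 10, so +2): 13 + 2 = 15.
S3 applies: 15 + 2 = 17.
S4 applies: 17 + 3 = 20.
S5 applies: 20 − 1 = 19.
Level 19 exceeds the maximum of 17; capped at 17.
Final offense level: 17.
Criminal history: 8 prior points → Category B (8-10).
Level 17 falls in the 17 band.
Grid: Level 17 × Category B = 70-78 months.

70-78 months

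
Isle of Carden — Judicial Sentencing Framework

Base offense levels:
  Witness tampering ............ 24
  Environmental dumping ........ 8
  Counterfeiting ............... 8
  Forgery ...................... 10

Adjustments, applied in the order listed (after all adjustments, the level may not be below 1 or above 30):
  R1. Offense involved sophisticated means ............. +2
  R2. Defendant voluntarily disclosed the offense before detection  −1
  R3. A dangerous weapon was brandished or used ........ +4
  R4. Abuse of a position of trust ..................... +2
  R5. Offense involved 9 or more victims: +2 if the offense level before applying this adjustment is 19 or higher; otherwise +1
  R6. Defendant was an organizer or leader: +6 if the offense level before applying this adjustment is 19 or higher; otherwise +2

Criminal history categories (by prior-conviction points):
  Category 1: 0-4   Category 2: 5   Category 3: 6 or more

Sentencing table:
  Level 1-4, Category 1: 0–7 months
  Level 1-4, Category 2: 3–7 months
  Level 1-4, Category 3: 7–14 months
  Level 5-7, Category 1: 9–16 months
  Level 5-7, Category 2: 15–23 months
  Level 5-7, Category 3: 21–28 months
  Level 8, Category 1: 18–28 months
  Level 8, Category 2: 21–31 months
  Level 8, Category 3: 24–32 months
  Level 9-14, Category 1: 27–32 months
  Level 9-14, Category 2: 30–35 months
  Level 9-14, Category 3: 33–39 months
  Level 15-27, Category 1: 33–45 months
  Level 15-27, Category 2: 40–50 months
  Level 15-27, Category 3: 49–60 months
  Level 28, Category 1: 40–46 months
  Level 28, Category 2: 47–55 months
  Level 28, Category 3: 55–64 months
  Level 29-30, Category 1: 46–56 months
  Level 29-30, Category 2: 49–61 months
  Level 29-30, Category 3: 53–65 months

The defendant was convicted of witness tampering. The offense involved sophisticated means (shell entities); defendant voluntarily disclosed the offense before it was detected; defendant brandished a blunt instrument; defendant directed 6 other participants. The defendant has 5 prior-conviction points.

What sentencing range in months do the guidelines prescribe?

49-61 months

Base offense level for witness tampering: 24.
R1 applies: 24 + 2 = 26.
R2 applies: 26 − 1 = 25.
R3 applies: 25 + 4 = 29.
R4 does not apply.
R5 does not apply.
R6 applies (level before this adjustment is 29 ≥ 19, so +6): 29 + 6 = 35.
Level 35 exceeds the maximum of 30; capped at 30.
Final offense level: 30.
Criminal history: 5 prior points → Category 2 (5).
Level 30 falls in the 29-30 band.
Grid: Level 29-30 × Category 2 = 49-61 months.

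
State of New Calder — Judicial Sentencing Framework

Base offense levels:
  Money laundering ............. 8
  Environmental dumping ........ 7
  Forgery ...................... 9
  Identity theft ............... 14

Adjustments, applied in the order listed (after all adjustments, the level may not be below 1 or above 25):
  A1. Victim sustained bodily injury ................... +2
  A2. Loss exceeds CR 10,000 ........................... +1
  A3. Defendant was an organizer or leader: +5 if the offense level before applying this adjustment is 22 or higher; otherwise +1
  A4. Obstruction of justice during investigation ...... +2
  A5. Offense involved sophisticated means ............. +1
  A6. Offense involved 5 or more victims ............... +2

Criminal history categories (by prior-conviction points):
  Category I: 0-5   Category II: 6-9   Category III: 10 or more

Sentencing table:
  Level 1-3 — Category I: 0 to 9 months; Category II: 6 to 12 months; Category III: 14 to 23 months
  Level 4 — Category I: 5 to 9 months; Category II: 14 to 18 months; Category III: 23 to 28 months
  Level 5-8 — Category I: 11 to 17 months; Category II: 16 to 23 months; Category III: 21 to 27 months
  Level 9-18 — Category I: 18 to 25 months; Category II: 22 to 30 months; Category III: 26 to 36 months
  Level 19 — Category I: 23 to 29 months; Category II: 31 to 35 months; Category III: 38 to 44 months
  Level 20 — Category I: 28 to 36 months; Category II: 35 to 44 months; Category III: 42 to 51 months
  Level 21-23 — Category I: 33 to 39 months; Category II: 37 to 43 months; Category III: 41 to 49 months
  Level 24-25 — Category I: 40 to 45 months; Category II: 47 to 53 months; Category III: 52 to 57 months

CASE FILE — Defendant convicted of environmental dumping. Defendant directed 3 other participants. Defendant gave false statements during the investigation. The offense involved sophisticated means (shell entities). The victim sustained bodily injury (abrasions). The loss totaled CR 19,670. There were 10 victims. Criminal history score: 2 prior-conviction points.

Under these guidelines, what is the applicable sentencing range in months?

Base offense level for environmental dumping: 7.
A1 applies: 7 + 2 = 9.
A2 applies: 9 + 1 = 10.
A3 applies (level before this adjustment is 10 < 22, so +1): 10 + 1 = 11.
A4 applies: 11 + 2 = 13.
A5 applies: 13 + 1 = 14.
A6 applies: 14 + 2 = 16.
Final offense level: 16.
Criminal history: 2 prior points → Category I (0-5).
Level 16 falls in the 9-18 band.
Grid: Level 9-18 × Category I = 18-25 months.

18-25 months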